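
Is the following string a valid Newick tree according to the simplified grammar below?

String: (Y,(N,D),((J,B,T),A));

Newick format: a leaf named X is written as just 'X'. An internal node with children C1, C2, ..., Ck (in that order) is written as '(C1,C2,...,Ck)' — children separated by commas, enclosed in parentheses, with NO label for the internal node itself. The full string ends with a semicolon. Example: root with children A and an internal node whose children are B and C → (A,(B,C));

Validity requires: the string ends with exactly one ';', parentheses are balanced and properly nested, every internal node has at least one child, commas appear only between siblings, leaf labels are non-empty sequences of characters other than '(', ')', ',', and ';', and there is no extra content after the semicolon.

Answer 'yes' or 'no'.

Answer: yes

Derivation:
Input: (Y,(N,D),((J,B,T),A));
Paren balance: 4 '(' vs 4 ')' OK
Ends with single ';': True
Full parse: OK
Valid: True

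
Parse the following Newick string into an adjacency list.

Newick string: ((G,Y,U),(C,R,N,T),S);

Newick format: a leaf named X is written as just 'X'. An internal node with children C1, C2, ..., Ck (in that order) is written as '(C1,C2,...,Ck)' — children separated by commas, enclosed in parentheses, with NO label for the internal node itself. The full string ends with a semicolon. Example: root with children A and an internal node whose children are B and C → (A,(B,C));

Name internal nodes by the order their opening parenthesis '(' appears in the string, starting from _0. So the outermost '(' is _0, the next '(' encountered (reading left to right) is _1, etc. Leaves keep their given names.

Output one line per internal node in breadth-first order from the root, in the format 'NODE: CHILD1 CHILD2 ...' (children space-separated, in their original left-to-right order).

Input: ((G,Y,U),(C,R,N,T),S);
Scanning left-to-right, naming '(' by encounter order:
  pos 0: '(' -> open internal node _0 (depth 1)
  pos 1: '(' -> open internal node _1 (depth 2)
  pos 7: ')' -> close internal node _1 (now at depth 1)
  pos 9: '(' -> open internal node _2 (depth 2)
  pos 17: ')' -> close internal node _2 (now at depth 1)
  pos 20: ')' -> close internal node _0 (now at depth 0)
Total internal nodes: 3
BFS adjacency from root:
  _0: _1 _2 S
  _1: G Y U
  _2: C R N T

Answer: _0: _1 _2 S
_1: G Y U
_2: C R N T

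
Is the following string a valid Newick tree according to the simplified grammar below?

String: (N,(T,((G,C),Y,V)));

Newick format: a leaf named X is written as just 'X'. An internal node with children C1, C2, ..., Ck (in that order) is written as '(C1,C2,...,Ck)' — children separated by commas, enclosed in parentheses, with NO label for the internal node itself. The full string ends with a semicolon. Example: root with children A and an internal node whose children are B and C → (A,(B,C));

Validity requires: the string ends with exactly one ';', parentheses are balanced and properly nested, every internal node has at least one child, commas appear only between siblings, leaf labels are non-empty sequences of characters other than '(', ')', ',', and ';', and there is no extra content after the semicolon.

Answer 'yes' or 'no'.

Input: (N,(T,((G,C),Y,V)));
Paren balance: 4 '(' vs 4 ')' OK
Ends with single ';': True
Full parse: OK
Valid: True

Answer: yes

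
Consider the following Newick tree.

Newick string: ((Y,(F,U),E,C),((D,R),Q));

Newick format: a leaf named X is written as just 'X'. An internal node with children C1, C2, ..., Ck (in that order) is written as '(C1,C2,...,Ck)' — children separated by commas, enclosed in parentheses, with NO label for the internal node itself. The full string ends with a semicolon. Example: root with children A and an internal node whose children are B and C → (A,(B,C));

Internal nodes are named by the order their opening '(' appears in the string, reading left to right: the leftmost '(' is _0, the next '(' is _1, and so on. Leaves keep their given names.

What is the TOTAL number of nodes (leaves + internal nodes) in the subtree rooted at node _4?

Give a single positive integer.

Newick: ((Y,(F,U),E,C),((D,R),Q));
Locate _4: it is the '(' at position 16 (the 5th '(' reading left to right).
Query: subtree rooted at _4
_4: subtree_size = 1 + 2
  D: subtree_size = 1 + 0
  R: subtree_size = 1 + 0
Total subtree size of _4: 3

Answer: 3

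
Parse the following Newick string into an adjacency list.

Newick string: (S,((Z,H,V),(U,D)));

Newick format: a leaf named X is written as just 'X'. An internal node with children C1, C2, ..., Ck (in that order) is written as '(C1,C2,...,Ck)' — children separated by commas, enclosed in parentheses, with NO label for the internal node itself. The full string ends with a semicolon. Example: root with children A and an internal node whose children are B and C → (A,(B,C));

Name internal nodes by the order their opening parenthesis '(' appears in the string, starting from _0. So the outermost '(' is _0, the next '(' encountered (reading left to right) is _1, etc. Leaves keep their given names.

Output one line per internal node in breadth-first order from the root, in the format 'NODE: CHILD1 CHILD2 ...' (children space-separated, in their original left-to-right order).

Input: (S,((Z,H,V),(U,D)));
Scanning left-to-right, naming '(' by encounter order:
  pos 0: '(' -> open internal node _0 (depth 1)
  pos 3: '(' -> open internal node _1 (depth 2)
  pos 4: '(' -> open internal node _2 (depth 3)
  pos 10: ')' -> close internal node _2 (now at depth 2)
  pos 12: '(' -> open internal node _3 (depth 3)
  pos 16: ')' -> close internal node _3 (now at depth 2)
  pos 17: ')' -> close internal node _1 (now at depth 1)
  pos 18: ')' -> close internal node _0 (now at depth 0)
Total internal nodes: 4
BFS adjacency from root:
  _0: S _1
  _1: _2 _3
  _2: Z H V
  _3: U D

Answer: _0: S _1
_1: _2 _3
_2: Z H V
_3: U D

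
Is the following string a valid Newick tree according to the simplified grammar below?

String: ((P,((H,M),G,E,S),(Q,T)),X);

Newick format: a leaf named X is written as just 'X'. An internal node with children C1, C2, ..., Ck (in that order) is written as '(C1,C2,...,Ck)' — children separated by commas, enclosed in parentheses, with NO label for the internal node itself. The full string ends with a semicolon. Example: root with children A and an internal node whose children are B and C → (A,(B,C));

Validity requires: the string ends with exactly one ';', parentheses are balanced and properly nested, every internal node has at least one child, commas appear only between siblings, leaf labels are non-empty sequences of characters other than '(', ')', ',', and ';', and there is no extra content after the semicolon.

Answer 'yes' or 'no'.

Answer: yes

Derivation:
Input: ((P,((H,M),G,E,S),(Q,T)),X);
Paren balance: 5 '(' vs 5 ')' OK
Ends with single ';': True
Full parse: OK
Valid: True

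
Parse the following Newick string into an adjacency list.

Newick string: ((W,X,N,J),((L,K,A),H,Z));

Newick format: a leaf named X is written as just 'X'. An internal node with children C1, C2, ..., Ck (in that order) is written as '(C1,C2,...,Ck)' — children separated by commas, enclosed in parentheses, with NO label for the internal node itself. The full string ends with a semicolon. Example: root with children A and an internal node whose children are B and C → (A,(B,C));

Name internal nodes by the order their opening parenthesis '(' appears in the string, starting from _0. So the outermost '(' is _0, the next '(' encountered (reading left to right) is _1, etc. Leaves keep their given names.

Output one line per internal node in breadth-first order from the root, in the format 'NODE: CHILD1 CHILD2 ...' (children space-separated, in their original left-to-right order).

Input: ((W,X,N,J),((L,K,A),H,Z));
Scanning left-to-right, naming '(' by encounter order:
  pos 0: '(' -> open internal node _0 (depth 1)
  pos 1: '(' -> open internal node _1 (depth 2)
  pos 9: ')' -> close internal node _1 (now at depth 1)
  pos 11: '(' -> open internal node _2 (depth 2)
  pos 12: '(' -> open internal node _3 (depth 3)
  pos 18: ')' -> close internal node _3 (now at depth 2)
  pos 23: ')' -> close internal node _2 (now at depth 1)
  pos 24: ')' -> close internal node _0 (now at depth 0)
Total internal nodes: 4
BFS adjacency from root:
  _0: _1 _2
  _1: W X N J
  _2: _3 H Z
  _3: L K A

Answer: _0: _1 _2
_1: W X N J
_2: _3 H Z
_3: L K A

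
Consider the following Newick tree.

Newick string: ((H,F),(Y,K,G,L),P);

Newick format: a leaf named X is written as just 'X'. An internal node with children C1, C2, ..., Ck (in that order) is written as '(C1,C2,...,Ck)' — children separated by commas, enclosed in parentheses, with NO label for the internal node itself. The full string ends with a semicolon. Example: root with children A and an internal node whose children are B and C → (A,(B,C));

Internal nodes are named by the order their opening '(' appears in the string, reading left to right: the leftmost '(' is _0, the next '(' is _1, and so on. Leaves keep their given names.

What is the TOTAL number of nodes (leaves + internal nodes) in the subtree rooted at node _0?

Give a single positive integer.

Answer: 10

Derivation:
Newick: ((H,F),(Y,K,G,L),P);
Locate _0: it is the '(' at position 0 (the 1st '(' reading left to right).
Query: subtree rooted at _0
_0: subtree_size = 1 + 9
  _1: subtree_size = 1 + 2
    H: subtree_size = 1 + 0
    F: subtree_size = 1 + 0
  _2: subtree_size = 1 + 4
    Y: subtree_size = 1 + 0
    K: subtree_size = 1 + 0
    G: subtree_size = 1 + 0
    L: subtree_size = 1 + 0
  P: subtree_size = 1 + 0
Total subtree size of _0: 10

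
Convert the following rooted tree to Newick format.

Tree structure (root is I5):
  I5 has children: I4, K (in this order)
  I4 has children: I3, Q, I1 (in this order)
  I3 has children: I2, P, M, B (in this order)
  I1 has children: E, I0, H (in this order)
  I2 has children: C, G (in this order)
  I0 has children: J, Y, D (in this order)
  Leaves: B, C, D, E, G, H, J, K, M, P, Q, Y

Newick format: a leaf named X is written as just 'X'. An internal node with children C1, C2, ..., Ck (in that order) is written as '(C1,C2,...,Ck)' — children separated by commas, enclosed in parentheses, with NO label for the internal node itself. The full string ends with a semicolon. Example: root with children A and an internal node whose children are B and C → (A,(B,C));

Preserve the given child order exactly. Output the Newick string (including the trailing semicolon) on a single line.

Answer: ((((C,G),P,M,B),Q,(E,(J,Y,D),H)),K);

Derivation:
internal I5 with children ['I4', 'K']
  internal I4 with children ['I3', 'Q', 'I1']
    internal I3 with children ['I2', 'P', 'M', 'B']
      internal I2 with children ['C', 'G']
        leaf 'C' → 'C'
        leaf 'G' → 'G'
      → '(C,G)'
      leaf 'P' → 'P'
      leaf 'M' → 'M'
      leaf 'B' → 'B'
    → '((C,G),P,M,B)'
    leaf 'Q' → 'Q'
    internal I1 with children ['E', 'I0', 'H']
      leaf 'E' → 'E'
      internal I0 with children ['J', 'Y', 'D']
        leaf 'J' → 'J'
        leaf 'Y' → 'Y'
        leaf 'D' → 'D'
      → '(J,Y,D)'
      leaf 'H' → 'H'
    → '(E,(J,Y,D),H)'
  → '(((C,G),P,M,B),Q,(E,(J,Y,D),H))'
  leaf 'K' → 'K'
→ '((((C,G),P,M,B),Q,(E,(J,Y,D),H)),K)'
Final: ((((C,G),P,M,B),Q,(E,(J,Y,D),H)),K);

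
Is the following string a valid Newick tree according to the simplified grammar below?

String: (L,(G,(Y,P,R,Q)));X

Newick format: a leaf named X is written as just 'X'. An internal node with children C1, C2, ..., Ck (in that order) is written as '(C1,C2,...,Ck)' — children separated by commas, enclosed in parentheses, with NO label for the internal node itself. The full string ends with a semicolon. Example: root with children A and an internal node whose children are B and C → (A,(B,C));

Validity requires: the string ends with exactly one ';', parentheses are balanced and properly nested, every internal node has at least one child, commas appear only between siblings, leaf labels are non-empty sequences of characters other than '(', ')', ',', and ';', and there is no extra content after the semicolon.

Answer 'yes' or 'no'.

Input: (L,(G,(Y,P,R,Q)));X
Paren balance: 3 '(' vs 3 ')' OK
Ends with single ';': False
Full parse: FAILS (must end with ;)
Valid: False

Answer: no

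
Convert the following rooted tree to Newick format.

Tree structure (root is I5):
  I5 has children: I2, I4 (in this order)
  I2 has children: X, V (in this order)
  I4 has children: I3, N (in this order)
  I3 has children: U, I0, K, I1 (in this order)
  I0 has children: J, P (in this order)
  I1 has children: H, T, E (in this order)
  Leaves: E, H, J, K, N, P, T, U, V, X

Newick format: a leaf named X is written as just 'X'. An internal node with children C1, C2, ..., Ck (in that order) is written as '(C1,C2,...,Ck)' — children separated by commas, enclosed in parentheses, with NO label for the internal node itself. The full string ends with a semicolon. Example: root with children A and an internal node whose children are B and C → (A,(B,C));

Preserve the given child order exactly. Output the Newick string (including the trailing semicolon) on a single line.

Answer: ((X,V),((U,(J,P),K,(H,T,E)),N));

Derivation:
internal I5 with children ['I2', 'I4']
  internal I2 with children ['X', 'V']
    leaf 'X' → 'X'
    leaf 'V' → 'V'
  → '(X,V)'
  internal I4 with children ['I3', 'N']
    internal I3 with children ['U', 'I0', 'K', 'I1']
      leaf 'U' → 'U'
      internal I0 with children ['J', 'P']
        leaf 'J' → 'J'
        leaf 'P' → 'P'
      → '(J,P)'
      leaf 'K' → 'K'
      internal I1 with children ['H', 'T', 'E']
        leaf 'H' → 'H'
        leaf 'T' → 'T'
        leaf 'E' → 'E'
      → '(H,T,E)'
    → '(U,(J,P),K,(H,T,E))'
    leaf 'N' → 'N'
  → '((U,(J,P),K,(H,T,E)),N)'
→ '((X,V),((U,(J,P),K,(H,T,E)),N))'
Final: ((X,V),((U,(J,P),K,(H,T,E)),N));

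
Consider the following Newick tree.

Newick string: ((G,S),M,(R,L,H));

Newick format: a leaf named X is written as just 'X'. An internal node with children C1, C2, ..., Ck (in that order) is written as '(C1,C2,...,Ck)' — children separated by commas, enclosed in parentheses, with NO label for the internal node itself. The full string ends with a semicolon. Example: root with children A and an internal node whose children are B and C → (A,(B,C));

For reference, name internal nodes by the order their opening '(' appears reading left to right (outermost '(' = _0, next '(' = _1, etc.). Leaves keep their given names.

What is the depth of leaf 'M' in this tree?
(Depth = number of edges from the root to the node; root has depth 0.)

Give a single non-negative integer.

Answer: 1

Derivation:
Newick: ((G,S),M,(R,L,H));
Naming internals by '(' encounter order: outermost '(' = _0, next = _1, ...
Query node: M
Path from root: _0 -> M
Depth of M: 1 (number of edges from root)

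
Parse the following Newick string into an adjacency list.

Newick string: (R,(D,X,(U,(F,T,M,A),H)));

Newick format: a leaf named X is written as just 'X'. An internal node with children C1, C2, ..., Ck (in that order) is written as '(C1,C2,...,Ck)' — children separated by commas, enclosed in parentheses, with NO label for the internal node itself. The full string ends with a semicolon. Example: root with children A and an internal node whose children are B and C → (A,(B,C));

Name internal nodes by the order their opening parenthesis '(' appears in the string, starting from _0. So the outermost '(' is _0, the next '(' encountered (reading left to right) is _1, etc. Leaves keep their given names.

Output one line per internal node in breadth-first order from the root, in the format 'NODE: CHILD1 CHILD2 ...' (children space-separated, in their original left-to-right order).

Answer: _0: R _1
_1: D X _2
_2: U _3 H
_3: F T M A

Derivation:
Input: (R,(D,X,(U,(F,T,M,A),H)));
Scanning left-to-right, naming '(' by encounter order:
  pos 0: '(' -> open internal node _0 (depth 1)
  pos 3: '(' -> open internal node _1 (depth 2)
  pos 8: '(' -> open internal node _2 (depth 3)
  pos 11: '(' -> open internal node _3 (depth 4)
  pos 19: ')' -> close internal node _3 (now at depth 3)
  pos 22: ')' -> close internal node _2 (now at depth 2)
  pos 23: ')' -> close internal node _1 (now at depth 1)
  pos 24: ')' -> close internal node _0 (now at depth 0)
Total internal nodes: 4
BFS adjacency from root:
  _0: R _1
  _1: D X _2
  _2: U _3 H
  _3: F T M A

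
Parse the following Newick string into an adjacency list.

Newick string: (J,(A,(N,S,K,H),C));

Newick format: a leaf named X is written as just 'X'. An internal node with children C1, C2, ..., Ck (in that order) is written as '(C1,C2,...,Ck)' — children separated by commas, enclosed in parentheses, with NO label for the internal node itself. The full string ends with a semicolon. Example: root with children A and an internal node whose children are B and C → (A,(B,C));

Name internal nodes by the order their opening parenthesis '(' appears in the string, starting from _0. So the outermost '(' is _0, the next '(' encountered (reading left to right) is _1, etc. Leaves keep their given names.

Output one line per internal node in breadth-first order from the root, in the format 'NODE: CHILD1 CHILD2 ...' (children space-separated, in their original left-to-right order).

Answer: _0: J _1
_1: A _2 C
_2: N S K H

Derivation:
Input: (J,(A,(N,S,K,H),C));
Scanning left-to-right, naming '(' by encounter order:
  pos 0: '(' -> open internal node _0 (depth 1)
  pos 3: '(' -> open internal node _1 (depth 2)
  pos 6: '(' -> open internal node _2 (depth 3)
  pos 14: ')' -> close internal node _2 (now at depth 2)
  pos 17: ')' -> close internal node _1 (now at depth 1)
  pos 18: ')' -> close internal node _0 (now at depth 0)
Total internal nodes: 3
BFS adjacency from root:
  _0: J _1
  _1: A _2 C
  _2: N S K H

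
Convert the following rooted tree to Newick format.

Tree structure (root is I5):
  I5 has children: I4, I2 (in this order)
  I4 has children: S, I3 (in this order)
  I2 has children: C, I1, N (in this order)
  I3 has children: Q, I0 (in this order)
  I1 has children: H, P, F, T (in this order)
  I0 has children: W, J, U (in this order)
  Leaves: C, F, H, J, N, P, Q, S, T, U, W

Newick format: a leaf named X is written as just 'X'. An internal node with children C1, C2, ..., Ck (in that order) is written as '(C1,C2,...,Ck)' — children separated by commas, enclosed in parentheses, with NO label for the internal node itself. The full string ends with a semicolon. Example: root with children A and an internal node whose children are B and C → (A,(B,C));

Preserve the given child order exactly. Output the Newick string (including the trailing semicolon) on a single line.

Answer: ((S,(Q,(W,J,U))),(C,(H,P,F,T),N));

Derivation:
internal I5 with children ['I4', 'I2']
  internal I4 with children ['S', 'I3']
    leaf 'S' → 'S'
    internal I3 with children ['Q', 'I0']
      leaf 'Q' → 'Q'
      internal I0 with children ['W', 'J', 'U']
        leaf 'W' → 'W'
        leaf 'J' → 'J'
        leaf 'U' → 'U'
      → '(W,J,U)'
    → '(Q,(W,J,U))'
  → '(S,(Q,(W,J,U)))'
  internal I2 with children ['C', 'I1', 'N']
    leaf 'C' → 'C'
    internal I1 with children ['H', 'P', 'F', 'T']
      leaf 'H' → 'H'
      leaf 'P' → 'P'
      leaf 'F' → 'F'
      leaf 'T' → 'T'
    → '(H,P,F,T)'
    leaf 'N' → 'N'
  → '(C,(H,P,F,T),N)'
→ '((S,(Q,(W,J,U))),(C,(H,P,F,T),N))'
Final: ((S,(Q,(W,J,U))),(C,(H,P,F,T),N));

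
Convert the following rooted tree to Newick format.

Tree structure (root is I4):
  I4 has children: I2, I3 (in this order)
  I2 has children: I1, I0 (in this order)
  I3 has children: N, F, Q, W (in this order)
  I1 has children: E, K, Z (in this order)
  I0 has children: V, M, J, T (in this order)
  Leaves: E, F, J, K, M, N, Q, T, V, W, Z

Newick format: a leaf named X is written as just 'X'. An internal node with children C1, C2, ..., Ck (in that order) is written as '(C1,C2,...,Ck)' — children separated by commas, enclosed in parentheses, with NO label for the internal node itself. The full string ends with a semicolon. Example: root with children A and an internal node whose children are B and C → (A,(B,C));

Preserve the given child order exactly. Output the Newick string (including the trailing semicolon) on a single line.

Answer: (((E,K,Z),(V,M,J,T)),(N,F,Q,W));

Derivation:
internal I4 with children ['I2', 'I3']
  internal I2 with children ['I1', 'I0']
    internal I1 with children ['E', 'K', 'Z']
      leaf 'E' → 'E'
      leaf 'K' → 'K'
      leaf 'Z' → 'Z'
    → '(E,K,Z)'
    internal I0 with children ['V', 'M', 'J', 'T']
      leaf 'V' → 'V'
      leaf 'M' → 'M'
      leaf 'J' → 'J'
      leaf 'T' → 'T'
    → '(V,M,J,T)'
  → '((E,K,Z),(V,M,J,T))'
  internal I3 with children ['N', 'F', 'Q', 'W']
    leaf 'N' → 'N'
    leaf 'F' → 'F'
    leaf 'Q' → 'Q'
    leaf 'W' → 'W'
  → '(N,F,Q,W)'
→ '(((E,K,Z),(V,M,J,T)),(N,F,Q,W))'
Final: (((E,K,Z),(V,M,J,T)),(N,F,Q,W));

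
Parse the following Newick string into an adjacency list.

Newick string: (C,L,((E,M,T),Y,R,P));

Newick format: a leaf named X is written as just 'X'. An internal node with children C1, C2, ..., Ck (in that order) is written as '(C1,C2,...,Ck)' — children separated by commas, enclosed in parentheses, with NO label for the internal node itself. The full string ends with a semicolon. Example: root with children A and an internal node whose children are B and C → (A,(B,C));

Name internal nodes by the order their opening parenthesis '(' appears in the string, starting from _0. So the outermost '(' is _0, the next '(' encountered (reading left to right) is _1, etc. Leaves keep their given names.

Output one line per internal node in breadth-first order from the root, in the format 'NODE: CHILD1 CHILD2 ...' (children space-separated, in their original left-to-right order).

Answer: _0: C L _1
_1: _2 Y R P
_2: E M T

Derivation:
Input: (C,L,((E,M,T),Y,R,P));
Scanning left-to-right, naming '(' by encounter order:
  pos 0: '(' -> open internal node _0 (depth 1)
  pos 5: '(' -> open internal node _1 (depth 2)
  pos 6: '(' -> open internal node _2 (depth 3)
  pos 12: ')' -> close internal node _2 (now at depth 2)
  pos 19: ')' -> close internal node _1 (now at depth 1)
  pos 20: ')' -> close internal node _0 (now at depth 0)
Total internal nodes: 3
BFS adjacency from root:
  _0: C L _1
  _1: _2 Y R P
  _2: E M T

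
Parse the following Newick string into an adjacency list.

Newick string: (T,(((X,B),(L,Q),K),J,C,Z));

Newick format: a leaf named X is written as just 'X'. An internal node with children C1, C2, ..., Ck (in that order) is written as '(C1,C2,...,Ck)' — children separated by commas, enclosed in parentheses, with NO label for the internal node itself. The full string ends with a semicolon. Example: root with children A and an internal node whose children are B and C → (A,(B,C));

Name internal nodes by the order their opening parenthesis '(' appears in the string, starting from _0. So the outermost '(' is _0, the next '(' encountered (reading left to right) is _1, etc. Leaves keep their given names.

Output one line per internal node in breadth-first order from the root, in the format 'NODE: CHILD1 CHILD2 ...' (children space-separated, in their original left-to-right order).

Input: (T,(((X,B),(L,Q),K),J,C,Z));
Scanning left-to-right, naming '(' by encounter order:
  pos 0: '(' -> open internal node _0 (depth 1)
  pos 3: '(' -> open internal node _1 (depth 2)
  pos 4: '(' -> open internal node _2 (depth 3)
  pos 5: '(' -> open internal node _3 (depth 4)
  pos 9: ')' -> close internal node _3 (now at depth 3)
  pos 11: '(' -> open internal node _4 (depth 4)
  pos 15: ')' -> close internal node _4 (now at depth 3)
  pos 18: ')' -> close internal node _2 (now at depth 2)
  pos 25: ')' -> close internal node _1 (now at depth 1)
  pos 26: ')' -> close internal node _0 (now at depth 0)
Total internal nodes: 5
BFS adjacency from root:
  _0: T _1
  _1: _2 J C Z
  _2: _3 _4 K
  _3: X B
  _4: L Q

Answer: _0: T _1
_1: _2 J C Z
_2: _3 _4 K
_3: X B
_4: L Q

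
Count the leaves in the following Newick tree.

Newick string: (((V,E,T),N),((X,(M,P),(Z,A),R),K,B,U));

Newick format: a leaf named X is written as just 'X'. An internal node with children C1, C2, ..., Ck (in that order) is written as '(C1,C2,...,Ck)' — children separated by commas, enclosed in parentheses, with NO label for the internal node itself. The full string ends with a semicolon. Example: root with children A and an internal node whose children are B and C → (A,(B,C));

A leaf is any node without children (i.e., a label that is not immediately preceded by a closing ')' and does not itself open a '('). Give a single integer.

Answer: 13

Derivation:
Newick: (((V,E,T),N),((X,(M,P),(Z,A),R),K,B,U));
Scan left-to-right; a leaf is any maximal label run not followed by '(':
  pos 3: leaf 'V' → count = 1
  pos 5: leaf 'E' → count = 2
  pos 7: leaf 'T' → count = 3
  pos 10: leaf 'N' → count = 4
  pos 15: leaf 'X' → count = 5
  pos 18: leaf 'M' → count = 6
  pos 20: leaf 'P' → count = 7
  pos 24: leaf 'Z' → count = 8
  pos 26: leaf 'A' → count = 9
  pos 29: leaf 'R' → count = 10
  pos 32: leaf 'K' → count = 11
  pos 34: leaf 'B' → count = 12
  pos 36: leaf 'U' → count = 13
Total leaves: 13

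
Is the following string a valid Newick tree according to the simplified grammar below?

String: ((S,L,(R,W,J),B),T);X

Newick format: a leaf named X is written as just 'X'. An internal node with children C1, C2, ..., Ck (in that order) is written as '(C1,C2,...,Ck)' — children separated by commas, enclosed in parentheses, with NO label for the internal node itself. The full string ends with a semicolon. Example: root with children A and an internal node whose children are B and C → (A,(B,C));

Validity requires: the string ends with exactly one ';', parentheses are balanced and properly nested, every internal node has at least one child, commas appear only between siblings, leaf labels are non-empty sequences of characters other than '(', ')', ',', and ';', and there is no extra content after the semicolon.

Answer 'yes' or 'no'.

Input: ((S,L,(R,W,J),B),T);X
Paren balance: 3 '(' vs 3 ')' OK
Ends with single ';': False
Full parse: FAILS (must end with ;)
Valid: False

Answer: no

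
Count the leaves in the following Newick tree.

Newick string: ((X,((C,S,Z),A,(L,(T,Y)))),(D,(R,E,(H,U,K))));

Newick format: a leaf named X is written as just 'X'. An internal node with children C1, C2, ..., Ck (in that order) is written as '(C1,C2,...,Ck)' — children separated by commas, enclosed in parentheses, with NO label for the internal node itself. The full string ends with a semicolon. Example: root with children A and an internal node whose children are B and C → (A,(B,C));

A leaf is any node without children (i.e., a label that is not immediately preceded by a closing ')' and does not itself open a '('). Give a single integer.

Newick: ((X,((C,S,Z),A,(L,(T,Y)))),(D,(R,E,(H,U,K))));
Scan left-to-right; a leaf is any maximal label run not followed by '(':
  pos 2: leaf 'X' → count = 1
  pos 6: leaf 'C' → count = 2
  pos 8: leaf 'S' → count = 3
  pos 10: leaf 'Z' → count = 4
  pos 13: leaf 'A' → count = 5
  pos 16: leaf 'L' → count = 6
  pos 19: leaf 'T' → count = 7
  pos 21: leaf 'Y' → count = 8
  pos 28: leaf 'D' → count = 9
  pos 31: leaf 'R' → count = 10
  pos 33: leaf 'E' → count = 11
  pos 36: leaf 'H' → count = 12
  pos 38: leaf 'U' → count = 13
  pos 40: leaf 'K' → count = 14
Total leaves: 14

Answer: 14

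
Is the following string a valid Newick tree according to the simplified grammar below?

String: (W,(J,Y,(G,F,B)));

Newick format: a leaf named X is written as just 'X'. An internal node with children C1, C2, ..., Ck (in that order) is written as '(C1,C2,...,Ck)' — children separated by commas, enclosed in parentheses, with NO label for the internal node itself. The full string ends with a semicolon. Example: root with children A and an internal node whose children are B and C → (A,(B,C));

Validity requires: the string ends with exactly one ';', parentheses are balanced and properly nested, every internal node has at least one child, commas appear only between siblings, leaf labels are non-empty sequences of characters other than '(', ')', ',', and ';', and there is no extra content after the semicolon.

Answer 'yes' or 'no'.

Input: (W,(J,Y,(G,F,B)));
Paren balance: 3 '(' vs 3 ')' OK
Ends with single ';': True
Full parse: OK
Valid: True

Answer: yes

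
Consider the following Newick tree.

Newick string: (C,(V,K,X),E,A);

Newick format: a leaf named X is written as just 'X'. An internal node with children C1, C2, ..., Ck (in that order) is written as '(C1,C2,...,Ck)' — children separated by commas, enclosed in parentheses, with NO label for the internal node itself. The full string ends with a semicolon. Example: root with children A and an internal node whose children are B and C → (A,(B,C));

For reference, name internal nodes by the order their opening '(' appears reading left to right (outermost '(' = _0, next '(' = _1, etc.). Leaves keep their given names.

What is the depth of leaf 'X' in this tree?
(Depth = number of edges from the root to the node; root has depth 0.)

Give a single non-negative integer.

Newick: (C,(V,K,X),E,A);
Naming internals by '(' encounter order: outermost '(' = _0, next = _1, ...
Query node: X
Path from root: _0 -> _1 -> X
Depth of X: 2 (number of edges from root)

Answer: 2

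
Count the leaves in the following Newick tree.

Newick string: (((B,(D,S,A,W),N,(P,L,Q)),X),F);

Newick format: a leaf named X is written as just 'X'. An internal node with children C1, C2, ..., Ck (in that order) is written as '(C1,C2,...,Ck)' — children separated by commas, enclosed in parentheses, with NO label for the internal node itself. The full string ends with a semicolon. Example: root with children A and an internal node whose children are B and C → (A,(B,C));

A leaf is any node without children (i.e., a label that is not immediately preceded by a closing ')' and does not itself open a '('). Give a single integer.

Newick: (((B,(D,S,A,W),N,(P,L,Q)),X),F);
Scan left-to-right; a leaf is any maximal label run not followed by '(':
  pos 3: leaf 'B' → count = 1
  pos 6: leaf 'D' → count = 2
  pos 8: leaf 'S' → count = 3
  pos 10: leaf 'A' → count = 4
  pos 12: leaf 'W' → count = 5
  pos 15: leaf 'N' → count = 6
  pos 18: leaf 'P' → count = 7
  pos 20: leaf 'L' → count = 8
  pos 22: leaf 'Q' → count = 9
  pos 26: leaf 'X' → count = 10
  pos 29: leaf 'F' → count = 11
Total leaves: 11

Answer: 11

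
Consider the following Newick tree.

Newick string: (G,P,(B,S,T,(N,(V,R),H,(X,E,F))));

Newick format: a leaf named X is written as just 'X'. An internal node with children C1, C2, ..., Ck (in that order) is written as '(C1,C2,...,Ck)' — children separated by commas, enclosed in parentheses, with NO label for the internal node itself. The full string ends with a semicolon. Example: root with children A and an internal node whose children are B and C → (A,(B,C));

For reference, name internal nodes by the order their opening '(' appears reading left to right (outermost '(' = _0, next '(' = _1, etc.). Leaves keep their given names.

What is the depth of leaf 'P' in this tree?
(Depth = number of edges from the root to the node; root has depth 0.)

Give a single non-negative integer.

Answer: 1

Derivation:
Newick: (G,P,(B,S,T,(N,(V,R),H,(X,E,F))));
Naming internals by '(' encounter order: outermost '(' = _0, next = _1, ...
Query node: P
Path from root: _0 -> P
Depth of P: 1 (number of edges from root)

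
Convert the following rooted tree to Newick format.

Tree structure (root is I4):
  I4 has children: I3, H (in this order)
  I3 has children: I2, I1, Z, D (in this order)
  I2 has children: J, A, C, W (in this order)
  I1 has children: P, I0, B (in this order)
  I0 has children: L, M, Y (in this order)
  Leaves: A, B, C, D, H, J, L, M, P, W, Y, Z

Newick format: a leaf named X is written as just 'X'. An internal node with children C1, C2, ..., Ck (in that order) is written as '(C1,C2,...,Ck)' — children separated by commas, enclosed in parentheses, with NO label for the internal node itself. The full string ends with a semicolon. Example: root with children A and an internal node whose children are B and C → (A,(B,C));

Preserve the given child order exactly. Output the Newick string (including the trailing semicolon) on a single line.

Answer: (((J,A,C,W),(P,(L,M,Y),B),Z,D),H);

Derivation:
internal I4 with children ['I3', 'H']
  internal I3 with children ['I2', 'I1', 'Z', 'D']
    internal I2 with children ['J', 'A', 'C', 'W']
      leaf 'J' → 'J'
      leaf 'A' → 'A'
      leaf 'C' → 'C'
      leaf 'W' → 'W'
    → '(J,A,C,W)'
    internal I1 with children ['P', 'I0', 'B']
      leaf 'P' → 'P'
      internal I0 with children ['L', 'M', 'Y']
        leaf 'L' → 'L'
        leaf 'M' → 'M'
        leaf 'Y' → 'Y'
      → '(L,M,Y)'
      leaf 'B' → 'B'
    → '(P,(L,M,Y),B)'
    leaf 'Z' → 'Z'
    leaf 'D' → 'D'
  → '((J,A,C,W),(P,(L,M,Y),B),Z,D)'
  leaf 'H' → 'H'
→ '(((J,A,C,W),(P,(L,M,Y),B),Z,D),H)'
Final: (((J,A,C,W),(P,(L,M,Y),B),Z,D),H);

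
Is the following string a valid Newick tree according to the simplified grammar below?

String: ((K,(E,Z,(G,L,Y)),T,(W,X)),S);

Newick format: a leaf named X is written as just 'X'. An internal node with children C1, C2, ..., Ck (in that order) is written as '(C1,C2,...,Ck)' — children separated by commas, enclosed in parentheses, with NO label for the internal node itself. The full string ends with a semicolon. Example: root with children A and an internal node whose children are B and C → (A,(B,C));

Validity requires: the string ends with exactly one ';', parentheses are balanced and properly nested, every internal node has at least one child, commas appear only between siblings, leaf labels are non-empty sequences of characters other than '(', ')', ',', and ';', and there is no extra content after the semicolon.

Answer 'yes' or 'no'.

Input: ((K,(E,Z,(G,L,Y)),T,(W,X)),S);
Paren balance: 5 '(' vs 5 ')' OK
Ends with single ';': True
Full parse: OK
Valid: True

Answer: yes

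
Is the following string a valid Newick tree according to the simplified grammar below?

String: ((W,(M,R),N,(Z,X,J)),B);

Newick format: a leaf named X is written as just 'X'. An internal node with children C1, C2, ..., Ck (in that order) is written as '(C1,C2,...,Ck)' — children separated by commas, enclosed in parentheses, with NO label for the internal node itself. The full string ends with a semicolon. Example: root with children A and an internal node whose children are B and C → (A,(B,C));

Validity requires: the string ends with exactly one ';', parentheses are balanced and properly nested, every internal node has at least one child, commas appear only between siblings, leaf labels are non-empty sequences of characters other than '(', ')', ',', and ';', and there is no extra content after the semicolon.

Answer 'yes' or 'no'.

Input: ((W,(M,R),N,(Z,X,J)),B);
Paren balance: 4 '(' vs 4 ')' OK
Ends with single ';': True
Full parse: OK
Valid: True

Answer: yes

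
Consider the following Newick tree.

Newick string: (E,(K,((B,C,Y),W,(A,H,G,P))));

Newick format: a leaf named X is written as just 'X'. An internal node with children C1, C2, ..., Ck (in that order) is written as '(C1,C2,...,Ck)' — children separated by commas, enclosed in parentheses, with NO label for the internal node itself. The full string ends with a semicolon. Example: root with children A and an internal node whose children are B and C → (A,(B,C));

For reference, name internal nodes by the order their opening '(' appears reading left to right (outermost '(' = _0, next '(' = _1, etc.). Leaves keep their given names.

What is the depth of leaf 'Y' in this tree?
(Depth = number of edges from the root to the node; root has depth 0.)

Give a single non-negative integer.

Answer: 4

Derivation:
Newick: (E,(K,((B,C,Y),W,(A,H,G,P))));
Naming internals by '(' encounter order: outermost '(' = _0, next = _1, ...
Query node: Y
Path from root: _0 -> _1 -> _2 -> _3 -> Y
Depth of Y: 4 (number of edges from root)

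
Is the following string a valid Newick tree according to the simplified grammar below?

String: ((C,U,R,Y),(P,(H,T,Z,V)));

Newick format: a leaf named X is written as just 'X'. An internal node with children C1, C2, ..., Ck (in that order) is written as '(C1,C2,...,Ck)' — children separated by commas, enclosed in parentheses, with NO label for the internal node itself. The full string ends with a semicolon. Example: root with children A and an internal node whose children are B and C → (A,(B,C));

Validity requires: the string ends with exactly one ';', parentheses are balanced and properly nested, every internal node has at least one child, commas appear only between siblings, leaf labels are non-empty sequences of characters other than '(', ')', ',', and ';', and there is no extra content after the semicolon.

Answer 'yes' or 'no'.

Input: ((C,U,R,Y),(P,(H,T,Z,V)));
Paren balance: 4 '(' vs 4 ')' OK
Ends with single ';': True
Full parse: OK
Valid: True

Answer: yes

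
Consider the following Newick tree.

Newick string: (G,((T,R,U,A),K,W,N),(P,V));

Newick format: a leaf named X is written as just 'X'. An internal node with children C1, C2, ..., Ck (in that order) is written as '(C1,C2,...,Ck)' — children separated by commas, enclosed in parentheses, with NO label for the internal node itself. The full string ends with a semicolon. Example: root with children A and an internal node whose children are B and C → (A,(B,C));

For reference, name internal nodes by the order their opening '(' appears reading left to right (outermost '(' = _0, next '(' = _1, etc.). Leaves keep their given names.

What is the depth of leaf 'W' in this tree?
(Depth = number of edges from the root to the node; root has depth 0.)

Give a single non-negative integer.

Newick: (G,((T,R,U,A),K,W,N),(P,V));
Naming internals by '(' encounter order: outermost '(' = _0, next = _1, ...
Query node: W
Path from root: _0 -> _1 -> W
Depth of W: 2 (number of edges from root)

Answer: 2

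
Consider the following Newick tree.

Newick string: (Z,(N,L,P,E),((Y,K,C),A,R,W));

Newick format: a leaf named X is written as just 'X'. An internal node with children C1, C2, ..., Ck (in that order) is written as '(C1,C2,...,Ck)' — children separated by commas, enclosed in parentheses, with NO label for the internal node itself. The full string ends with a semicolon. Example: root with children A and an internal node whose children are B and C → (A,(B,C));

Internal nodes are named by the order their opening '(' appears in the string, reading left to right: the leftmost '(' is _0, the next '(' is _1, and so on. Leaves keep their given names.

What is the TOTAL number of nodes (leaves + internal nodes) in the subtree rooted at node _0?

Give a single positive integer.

Answer: 15

Derivation:
Newick: (Z,(N,L,P,E),((Y,K,C),A,R,W));
Locate _0: it is the '(' at position 0 (the 1st '(' reading left to right).
Query: subtree rooted at _0
_0: subtree_size = 1 + 14
  Z: subtree_size = 1 + 0
  _1: subtree_size = 1 + 4
    N: subtree_size = 1 + 0
    L: subtree_size = 1 + 0
    P: subtree_size = 1 + 0
    E: subtree_size = 1 + 0
  _2: subtree_size = 1 + 7
    _3: subtree_size = 1 + 3
      Y: subtree_size = 1 + 0
      K: subtree_size = 1 + 0
      C: subtree_size = 1 + 0
    A: subtree_size = 1 + 0
    R: subtree_size = 1 + 0
    W: subtree_size = 1 + 0
Total subtree size of _0: 15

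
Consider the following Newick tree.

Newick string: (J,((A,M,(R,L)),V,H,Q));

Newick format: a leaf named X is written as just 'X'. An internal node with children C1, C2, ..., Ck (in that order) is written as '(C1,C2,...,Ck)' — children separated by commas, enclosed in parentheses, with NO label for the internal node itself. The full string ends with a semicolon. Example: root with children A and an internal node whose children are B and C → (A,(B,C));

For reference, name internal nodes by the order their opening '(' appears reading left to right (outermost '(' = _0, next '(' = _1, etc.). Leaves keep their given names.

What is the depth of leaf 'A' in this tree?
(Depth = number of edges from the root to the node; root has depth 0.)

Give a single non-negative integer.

Newick: (J,((A,M,(R,L)),V,H,Q));
Naming internals by '(' encounter order: outermost '(' = _0, next = _1, ...
Query node: A
Path from root: _0 -> _1 -> _2 -> A
Depth of A: 3 (number of edges from root)

Answer: 3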